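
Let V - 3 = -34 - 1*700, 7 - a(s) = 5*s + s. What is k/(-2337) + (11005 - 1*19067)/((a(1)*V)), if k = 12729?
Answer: 3178665/569449 ≈ 5.5820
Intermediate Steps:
a(s) = 7 - 6*s (a(s) = 7 - (5*s + s) = 7 - 6*s)
V = -731 (V = 3 + (-34 - 1*700) = 3 + (-34 - 700) = 3 - 734 = -731)
k/(-2337) + (11005 - 1*19067)/((a(1)*V)) = 12729/(-2337) + (11005 - 1*19067)/(((7 - 6*1)*(-731))) = 12729*(-1/2337) + (11005 - 19067)/(((7 - 6)*(-731))) = -4243/779 - 8062/(1*(-731)) = -4243/779 - 8062/(-731) = -4243/779 - 8062*(-1/731) = -4243/779 + 8062/731 = 3178665/569449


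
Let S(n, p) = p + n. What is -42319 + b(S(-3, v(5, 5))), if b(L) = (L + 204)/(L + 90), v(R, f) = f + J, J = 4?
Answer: -677069/16 ≈ -42317.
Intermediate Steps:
v(R, f) = 4 + f (v(R, f) = f + 4 = 4 + f)
S(n, p) = n + p
b(L) = (204 + L)/(90 + L)
-42319 + b(S(-3, v(5, 5))) = -42319 + (204 + (-3 + (4 + 5)))/(90 + (-3 + (4 + 5))) = -42319 + (204 + (-3 + 9))/(90 + (-3 + 9)) = -42319 + (204 + 6)/(90 + 6) = -42319 + 210/96 = -42319 + (1/96)*210 = -42319 + 35/16 = -677069/16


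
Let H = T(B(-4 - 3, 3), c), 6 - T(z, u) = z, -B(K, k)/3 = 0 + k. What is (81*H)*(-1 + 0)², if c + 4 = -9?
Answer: 1215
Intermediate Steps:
B(K, k) = -3*k (B(K, k) = -3*(0 + k) = -3*k)
c = -13 (c = -4 - 9 = -13)
T(z, u) = 6 - z
H = 15 (H = 6 - (-3)*3 = 6 - 1*(-9) = 6 + 9 = 15)
(81*H)*(-1 + 0)² = (81*15)*(-1 + 0)² = 1215*(-1)² = 1215*1 = 1215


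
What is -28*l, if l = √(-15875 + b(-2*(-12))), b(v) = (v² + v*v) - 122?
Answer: -28*I*√14845 ≈ -3411.5*I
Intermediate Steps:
b(v) = -122 + 2*v² (b(v) = (v² + v²) - 122 = 2*v² - 122 = -122 + 2*v²)
l = I*√14845 (l = √(-15875 + (-122 + 2*(-2*(-12))²)) = √(-15875 + (-122 + 2*24²)) = √(-15875 + (-122 + 2*576)) = √(-15875 + (-122 + 1152)) = √(-15875 + 1030) = √(-14845) = I*√14845 ≈ 121.84*I)
-28*l = -28*I*√14845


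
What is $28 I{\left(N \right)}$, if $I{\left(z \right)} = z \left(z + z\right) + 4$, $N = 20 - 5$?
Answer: $12712$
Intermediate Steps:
$N = 15$ ($N = 20 - 5 = 15$)
$I{\left(z \right)} = 4 + 2 z^{2}$ ($I{\left(z \right)} = z 2 z + 4 = 2 z^{2} + 4 = 4 + 2 z^{2}$)
$28 I{\left(N \right)} = 28 \left(4 + 2 \cdot 15^{2}\right) = 28 \left(4 + 2 \cdot 225\right) = 28 \left(4 + 450\right) = 28 \cdot 454 = 12712$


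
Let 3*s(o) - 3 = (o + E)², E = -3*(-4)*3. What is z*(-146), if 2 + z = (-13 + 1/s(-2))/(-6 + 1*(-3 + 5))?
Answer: -211408/1159 ≈ -182.41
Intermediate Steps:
E = 36 (E = 12*3 = 36)
s(o) = 1 + (36 + o)²/3 (s(o) = 1 + (o + 36)²/3 = 1 + (36 + o)²/3)
z = 1448/1159 (z = -2 + (-13 + 1/(1 + (36 - 2)²/3))/(-6 + 1*(-3 + 5)) = -2 + (-13 + 1/(1 + (⅓)*34²))/(-6 + 1*2) = -2 + (-13 + 1/(1 + (⅓)*1156))/(-6 + 2) = -2 + (-13 + 1/(1 + 1156/3))/(-4) = -2 + (-13 + 1/(1159/3))*(-¼) = -2 + (-13 + 3/1159)*(-¼) = -2 - 15064/1159*(-¼) = -2 + 3766/1159 = 1448/1159 ≈ 1.2494)
z*(-146) = (1448/1159)*(-146) = -211408/1159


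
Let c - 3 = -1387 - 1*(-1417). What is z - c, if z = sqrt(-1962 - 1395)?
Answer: -33 + 3*I*sqrt(373) ≈ -33.0 + 57.94*I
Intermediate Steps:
c = 33 (c = 3 + (-1387 - 1*(-1417)) = 3 + (-1387 + 1417) = 3 + 30 = 33)
z = 3*I*sqrt(373) (z = sqrt(-3357) = 3*I*sqrt(373) ≈ 57.94*I)
z - c = 3*I*sqrt(373) - 1*33 = 3*I*sqrt(373) - 33 = -33 + 3*I*sqrt(373)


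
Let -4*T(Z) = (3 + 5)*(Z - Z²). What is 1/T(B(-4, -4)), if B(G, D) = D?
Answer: 1/40 ≈ 0.025000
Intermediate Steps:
T(Z) = -2*Z + 2*Z² (T(Z) = -(3 + 5)*(Z - Z²)/4 = -2*(Z - Z²) = -(-8*Z² + 8*Z)/4 = -2*Z + 2*Z²)
1/T(B(-4, -4)) = 1/(2*(-4)*(-1 - 4)) = 1/(2*(-4)*(-5)) = 1/40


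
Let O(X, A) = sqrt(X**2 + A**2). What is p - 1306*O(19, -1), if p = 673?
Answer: 673 - 1306*sqrt(362) ≈ -24175.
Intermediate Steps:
O(X, A) = sqrt(A**2 + X**2)
p - 1306*O(19, -1) = 673 - 1306*sqrt((-1)**2 + 19**2) = 673 - 1306*sqrt(1 + 361) = 673 - 1306*sqrt(362)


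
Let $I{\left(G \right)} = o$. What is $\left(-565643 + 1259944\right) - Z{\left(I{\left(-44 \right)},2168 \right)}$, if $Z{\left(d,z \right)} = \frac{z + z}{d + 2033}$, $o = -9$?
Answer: $\frac{175657611}{253} \approx 6.943 \cdot 10^{5}$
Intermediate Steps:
$I{\left(G \right)} = -9$
$Z{\left(d,z \right)} = \frac{2 z}{2033 + d}$
$\left(-565643 + 1259944\right) - Z{\left(I{\left(-44 \right)},2168 \right)} = \left(-565643 + 1259944\right) - 2 \cdot 2168 \frac{1}{2033 - 9} = 694301 - 2 \cdot 2168 \cdot \frac{1}{2024} = 694301 - \frac{542}{253} = \frac{175657611}{253}$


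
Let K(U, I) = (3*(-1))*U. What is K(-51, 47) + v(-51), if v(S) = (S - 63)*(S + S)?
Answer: 11781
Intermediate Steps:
K(U, I) = -3*U
v(S) = 2*S*(-63 + S) (v(S) = (-63 + S)*(2*S) = 2*S*(-63 + S))
K(-51, 47) + v(-51) = -3*(-51) + 2*(-51)*(-63 - 51) = 153 + 2*(-51)*(-114) = 153 + 11628 = 11781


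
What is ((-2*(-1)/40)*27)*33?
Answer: 891/20 ≈ 44.550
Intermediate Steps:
((-2*(-1)/40)*27)*33 = ((2*(1/40))*27)*33 = ((1/20)*27)*33 = (27/20)*33 = 891/20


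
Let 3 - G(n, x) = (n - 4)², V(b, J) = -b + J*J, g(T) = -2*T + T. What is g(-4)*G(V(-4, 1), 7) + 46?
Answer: 54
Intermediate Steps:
g(T) = -T
V(b, J) = J² - b (V(b, J) = -b + J² = J² - b)
G(n, x) = 3 - (-4 + n)² (G(n, x) = 3 - (n - 4)² = 3 - (-4 + n)²)
g(-4)*G(V(-4, 1), 7) + 46 = (-1*(-4))*(3 - (-4 + (1² - 1*(-4)))²) + 46 = 4*(3 - (-4 + (1 + 4))²) + 46 = 4*(3 - (-4 + 5)²) + 46 = 4*(3 - 1*1²) + 46 = 4*(3 - 1*1) + 46 = 4*(3 - 1) + 46 = 4*2 + 46 = 8 + 46 = 54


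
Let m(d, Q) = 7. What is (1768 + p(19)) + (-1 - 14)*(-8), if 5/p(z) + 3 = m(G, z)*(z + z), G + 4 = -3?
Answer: 496549/263 ≈ 1888.0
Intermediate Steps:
G = -7 (G = -4 - 3 = -7)
p(z) = 5/(-3 + 14*z) (p(z) = 5/(-3 + 7*(z + z)) = 5/(-3 + 7*(2*z)) = 5/(-3 + 14*z))
(1768 + p(19)) + (-1 - 14)*(-8) = (1768 + 5/(-3 + 14*19)) + (-1 - 14)*(-8) = (1768 + 5/(-3 + 266)) - 15*(-8) = (1768 + 5/263) + 120 = 464989/263 + 120 = 496549/263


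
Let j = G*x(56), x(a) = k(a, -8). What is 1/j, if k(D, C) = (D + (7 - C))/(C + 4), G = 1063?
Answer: -4/75473 ≈ -5.2999e-5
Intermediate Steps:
k(D, C) = (7 + D - C)/(4 + C)
x(a) = -15/4 - a/4 (x(a) = (7 + a - 1*(-8))/(4 - 8) = (7 + a + 8)/(-4) = -(15 + a)/4 = -15/4 - a/4)
j = -75473/4 (j = 1063*(-15/4 - 1/4*56) = 1063*(-15/4 - 14) = 1063*(-71/4) = -75473/4 ≈ -18868.)
1/j = 1/(-75473/4) = -4/75473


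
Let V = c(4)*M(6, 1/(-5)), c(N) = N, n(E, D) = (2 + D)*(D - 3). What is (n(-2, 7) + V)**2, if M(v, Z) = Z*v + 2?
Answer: 38416/25 ≈ 1536.6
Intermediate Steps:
n(E, D) = (-3 + D)*(2 + D) (n(E, D) = (2 + D)*(-3 + D) = (-3 + D)*(2 + D))
M(v, Z) = 2 + Z*v
V = 16/5 (V = 4*(2 + 6/(-5)) = 4*(2 - 1/5*6) = 4*(2 - 6/5) = 4*(4/5) = 16/5 ≈ 3.2000)
(n(-2, 7) + V)**2 = ((-6 + 7**2 - 1*7) + 16/5)**2 = ((-6 + 49 - 7) + 16/5)**2 = (36 + 16/5)**2 = (196/5)**2 = 38416/25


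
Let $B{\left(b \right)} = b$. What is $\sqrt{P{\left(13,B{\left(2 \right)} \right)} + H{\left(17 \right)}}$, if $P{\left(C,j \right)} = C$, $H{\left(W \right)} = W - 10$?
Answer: $2 \sqrt{5} \approx 4.4721$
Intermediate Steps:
$H{\left(W \right)} = -10 + W$ ($H{\left(W \right)} = W - 10 = -10 + W$)
$\sqrt{P{\left(13,B{\left(2 \right)} \right)} + H{\left(17 \right)}} = \sqrt{13 + \left(-10 + 17\right)} = \sqrt{13 + 7} = \sqrt{20} = 2 \sqrt{5}$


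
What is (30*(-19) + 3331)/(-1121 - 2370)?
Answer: -2761/3491 ≈ -0.79089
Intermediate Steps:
(30*(-19) + 3331)/(-1121 - 2370) = (-570 + 3331)/(-3491) = 2761*(-1/3491) = -2761/3491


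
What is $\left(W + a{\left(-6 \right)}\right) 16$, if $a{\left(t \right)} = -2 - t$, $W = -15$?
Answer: $-176$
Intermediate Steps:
$\left(W + a{\left(-6 \right)}\right) 16 = \left(-15 - -4\right) 16 = \left(-15 + \left(-2 + 6\right)\right) 16 = \left(-15 + 4\right) 16 = \left(-11\right) 16 = -176$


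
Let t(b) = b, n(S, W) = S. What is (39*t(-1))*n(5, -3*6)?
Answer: -195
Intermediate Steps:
(39*t(-1))*n(5, -3*6) = (39*(-1))*5 = -39*5 = -195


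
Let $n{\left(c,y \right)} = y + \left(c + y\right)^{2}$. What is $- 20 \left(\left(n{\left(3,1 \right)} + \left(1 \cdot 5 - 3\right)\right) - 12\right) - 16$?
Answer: $-156$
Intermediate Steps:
$- 20 \left(\left(n{\left(3,1 \right)} + \left(1 \cdot 5 - 3\right)\right) - 12\right) - 16 = - 20 \left(\left(\left(1 + \left(3 + 1\right)^{2}\right) + \left(1 \cdot 5 - 3\right)\right) - 12\right) - 16 = - 20 \left(\left(\left(1 + 4^{2}\right) + \left(5 - 3\right)\right) - 12\right) - 16 = - 20 \left(\left(\left(1 + 16\right) + 2\right) - 12\right) - 16 = - 20 \left(\left(17 + 2\right) - 12\right) - 16 = - 20 \left(19 - 12\right) - 16 = \left(-20\right) 7 - 16 = -140 - 16 = -156$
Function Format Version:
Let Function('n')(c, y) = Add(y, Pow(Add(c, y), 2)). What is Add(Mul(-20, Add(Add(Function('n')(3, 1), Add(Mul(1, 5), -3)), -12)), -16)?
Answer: -156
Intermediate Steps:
Add(Mul(-20, Add(Add(Function('n')(3, 1), Add(Mul(1, 5), -3)), -12)), -16) = Add(Mul(-20, Add(Add(Add(1, Pow(Add(3, 1), 2)), Add(Mul(1, 5), -3)), -12)), -16) = Add(Mul(-20, Add(Add(Add(1, Pow(4, 2)), Add(5, -3)), -12)), -16) = Add(Mul(-20, Add(Add(Add(1, 16), 2), -12)), -16) = Add(Mul(-20, Add(Add(17, 2), -12)), -16) = Add(Mul(-20, Add(19, -12)), -16) = Add(Mul(-20, 7), -16) = Add(-140, -16) = -156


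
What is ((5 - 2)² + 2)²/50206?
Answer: 121/50206 ≈ 0.0024101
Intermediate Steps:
((5 - 2)² + 2)²/50206 = (3² + 2)²*(1/50206) = (9 + 2)²*(1/50206) = 11²*(1/50206) = 121*(1/50206) = 121/50206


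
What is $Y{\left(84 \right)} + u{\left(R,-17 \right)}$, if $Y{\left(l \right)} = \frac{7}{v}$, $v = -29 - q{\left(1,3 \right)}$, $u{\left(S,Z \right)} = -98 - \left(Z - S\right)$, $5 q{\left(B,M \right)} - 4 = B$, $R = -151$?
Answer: $- \frac{6967}{30} \approx -232.23$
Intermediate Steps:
$q{\left(B,M \right)} = \frac{4}{5} + \frac{B}{5}$
$u{\left(S,Z \right)} = -98 + S - Z$ ($u{\left(S,Z \right)} = -98 + \left(S - Z\right) = -98 + S - Z$)
$v = -30$ ($v = -29 - \left(\frac{4}{5} + \frac{1}{5} \cdot 1\right) = -29 - \left(\frac{4}{5} + \frac{1}{5}\right) = -29 - 1 = -30$)
$Y{\left(l \right)} = - \frac{7}{30}$ ($Y{\left(l \right)} = \frac{7}{-30} = 7 \left(- \frac{1}{30}\right) = - \frac{7}{30}$)
$Y{\left(84 \right)} + u{\left(R,-17 \right)} = - \frac{7}{30} - 232 = - \frac{6967}{30}$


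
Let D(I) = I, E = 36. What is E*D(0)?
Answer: 0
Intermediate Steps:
E*D(0) = 36*0 = 0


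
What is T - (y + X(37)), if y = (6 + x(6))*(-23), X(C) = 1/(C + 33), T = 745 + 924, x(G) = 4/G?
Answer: 382687/210 ≈ 1822.3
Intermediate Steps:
T = 1669
X(C) = 1/(33 + C)
y = -460/3 (y = (6 + 4/6)*(-23) = (6 + 4*(1/6))*(-23) = (6 + 2/3)*(-23) = (20/3)*(-23) = -460/3 ≈ -153.33)
T - (y + X(37)) = 1669 - (-460/3 + 1/(33 + 37)) = 1669 - (-460/3 + 1/70) = 1669 - 1*(-32197/210) = 1669 + 32197/210 = 382687/210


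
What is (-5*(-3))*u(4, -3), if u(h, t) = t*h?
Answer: -180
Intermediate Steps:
u(h, t) = h*t
(-5*(-3))*u(4, -3) = (-5*(-3))*(4*(-3)) = 15*(-12) = -180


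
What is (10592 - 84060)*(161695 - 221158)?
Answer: 4368627684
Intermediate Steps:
(10592 - 84060)*(161695 - 221158) = -73468*(-59463) = 4368627684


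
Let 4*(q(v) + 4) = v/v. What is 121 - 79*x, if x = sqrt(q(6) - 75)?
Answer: 121 - 237*I*sqrt(35)/2 ≈ 121.0 - 701.06*I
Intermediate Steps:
q(v) = -15/4 (q(v) = -4 + (v/v)/4 = -4 + (1/4)*1 = -4 + 1/4 = -15/4)
x = 3*I*sqrt(35)/2 (x = sqrt(-15/4 - 75) = sqrt(-315/4) = 3*I*sqrt(35)/2 ≈ 8.8741*I)
121 - 79*x = 121 - 237*I*sqrt(35)/2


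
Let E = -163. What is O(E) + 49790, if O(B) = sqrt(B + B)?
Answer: 49790 + I*sqrt(326) ≈ 49790.0 + 18.055*I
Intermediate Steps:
O(B) = sqrt(2)*sqrt(B) (O(B) = sqrt(2*B) = sqrt(2)*sqrt(B))
O(E) + 49790 = sqrt(2)*sqrt(-163) + 49790 = sqrt(2)*(I*sqrt(163)) + 49790 = I*sqrt(326) + 49790 = 49790 + I*sqrt(326)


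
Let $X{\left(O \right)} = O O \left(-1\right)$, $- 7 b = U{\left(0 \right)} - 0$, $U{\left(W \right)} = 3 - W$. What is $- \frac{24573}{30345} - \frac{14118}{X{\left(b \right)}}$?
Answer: $\frac{2332433737}{30345} \approx 76864.0$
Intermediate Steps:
$b = - \frac{3}{7}$ ($b = - \frac{\left(3 - 0\right) - 0}{7} = - \frac{\left(3 + 0\right) + 0}{7} = - \frac{3 + 0}{7} = \left(- \frac{1}{7}\right) 3 = - \frac{3}{7} \approx -0.42857$)
$X{\left(O \right)} = - O^{2}$ ($X{\left(O \right)} = O^{2} \left(-1\right) = - O^{2}$)
$- \frac{24573}{30345} - \frac{14118}{X{\left(b \right)}} = - \frac{24573}{30345} - \frac{14118}{\left(-1\right) \left(- \frac{3}{7}\right)^{2}} = \left(-24573\right) \frac{1}{30345} - \frac{14118}{\left(-1\right) \frac{9}{49}} = - \frac{8191}{10115} - \frac{14118}{- \frac{9}{49}} = - \frac{8191}{10115} - - \frac{230594}{3} = - \frac{8191}{10115} + \frac{230594}{3} = \frac{2332433737}{30345}$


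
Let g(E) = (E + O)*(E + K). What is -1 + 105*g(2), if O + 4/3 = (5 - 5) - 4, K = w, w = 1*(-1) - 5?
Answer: 1399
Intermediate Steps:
w = -6 (w = -1 - 5 = -6)
K = -6
O = -16/3 (O = -4/3 + ((5 - 5) - 4) = -4/3 + (0 - 4) = -4/3 - 4 = -16/3 ≈ -5.3333)
g(E) = (-6 + E)*(-16/3 + E) (g(E) = (E - 16/3)*(E - 6) = (-16/3 + E)*(-6 + E) = (-6 + E)*(-16/3 + E))
-1 + 105*g(2) = -1 + 105*(32 + 2² - 34/3*2) = -1 + 105*(32 + 4 - 68/3) = -1 + 105*(40/3) = -1 + 1400 = 1399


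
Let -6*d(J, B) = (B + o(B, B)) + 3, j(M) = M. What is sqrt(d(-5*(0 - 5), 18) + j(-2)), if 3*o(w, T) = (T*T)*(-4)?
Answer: sqrt(266)/2 ≈ 8.1548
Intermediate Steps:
o(w, T) = -4*T**2/3 (o(w, T) = ((T*T)*(-4))/3 = (T**2*(-4))/3 = (-4*T**2)/3 = -4*T**2/3)
d(J, B) = -1/2 - B/6 + 2*B**2/9 (d(J, B) = -((B - 4*B**2/3) + 3)/6 = -(3 + B - 4*B**2/3)/6 = -1/2 - B/6 + 2*B**2/9)
sqrt(d(-5*(0 - 5), 18) + j(-2)) = sqrt((-1/2 - 1/6*18 + (2/9)*18**2) - 2) = sqrt((-1/2 - 3 + (2/9)*324) - 2) = sqrt((-1/2 - 3 + 72) - 2) = sqrt(137/2 - 2) = sqrt(133/2) = sqrt(266)/2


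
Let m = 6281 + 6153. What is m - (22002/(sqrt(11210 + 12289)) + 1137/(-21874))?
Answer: 271982453/21874 - 7334*sqrt(2611)/2611 ≈ 12291.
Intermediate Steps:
m = 12434
m - (22002/(sqrt(11210 + 12289)) + 1137/(-21874)) = 12434 - (22002/(sqrt(11210 + 12289)) + 1137/(-21874)) = 12434 - (22002/(sqrt(23499)) + 1137*(-1/21874)) = 12434 - (22002/((3*sqrt(2611))) - 1137/21874) = 12434 - (22002*(sqrt(2611)/7833) - 1137/21874) = 12434 - (7334*sqrt(2611)/2611 - 1137/21874) = 12434 - (-1137/21874 + 7334*sqrt(2611)/2611) = 12434 + (1137/21874 - 7334*sqrt(2611)/2611) = 271982453/21874 - 7334*sqrt(2611)/2611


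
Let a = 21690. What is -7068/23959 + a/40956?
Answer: 2019243/8607586 ≈ 0.23459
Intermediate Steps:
-7068/23959 + a/40956 = -7068/23959 + 21690/40956 = -7068*1/23959 + 21690*(1/40956) = -372/1261 + 3615/6826 = 2019243/8607586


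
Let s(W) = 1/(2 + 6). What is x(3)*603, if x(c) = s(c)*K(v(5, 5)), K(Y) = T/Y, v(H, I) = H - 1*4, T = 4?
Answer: 603/2 ≈ 301.50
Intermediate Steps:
v(H, I) = -4 + H (v(H, I) = H - 4 = -4 + H)
K(Y) = 4/Y
s(W) = ⅛ (s(W) = 1/8 = ⅛)
x(c) = ½ (x(c) = (4/(-4 + 5))/8 = (4/1)/8 = (4*1)/8 = (⅛)*4 = ½)
x(3)*603 = (½)*603 = 603/2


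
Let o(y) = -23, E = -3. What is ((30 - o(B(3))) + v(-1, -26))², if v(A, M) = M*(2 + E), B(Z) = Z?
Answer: 6241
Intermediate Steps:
v(A, M) = -M (v(A, M) = M*(2 - 3) = M*(-1) = -M)
((30 - o(B(3))) + v(-1, -26))² = ((30 - 1*(-23)) - 1*(-26))² = ((30 + 23) + 26)² = (53 + 26)² = 79² = 6241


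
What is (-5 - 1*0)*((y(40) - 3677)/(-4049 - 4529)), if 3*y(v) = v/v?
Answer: -27575/12867 ≈ -2.1431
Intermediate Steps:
y(v) = 1/3 (y(v) = (v/v)/3 = (1/3)*1 = 1/3)
(-5 - 1*0)*((y(40) - 3677)/(-4049 - 4529)) = (-5 - 1*0)*((1/3 - 3677)/(-4049 - 4529)) = (-5 + 0)*(-11030/3/(-8578)) = -(-55150)*(-1)/(3*8578) = -5*5515/12867 = -27575/12867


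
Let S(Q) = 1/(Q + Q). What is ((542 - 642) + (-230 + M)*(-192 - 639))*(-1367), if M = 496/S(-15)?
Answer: -17164475770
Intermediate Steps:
S(Q) = 1/(2*Q)
M = -14880 (M = 496/(((½)/(-15))) = 496/(((½)*(-1/15))) = 496/(-1/30) = 496*(-30) = -14880)
((542 - 642) + (-230 + M)*(-192 - 639))*(-1367) = ((542 - 642) + (-230 - 14880)*(-192 - 639))*(-1367) = (-100 - 15110*(-831))*(-1367) = (-100 + 12556410)*(-1367) = 12556310*(-1367) = -17164475770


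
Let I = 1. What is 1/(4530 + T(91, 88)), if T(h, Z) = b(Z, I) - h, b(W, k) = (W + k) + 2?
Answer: 1/4530 ≈ 0.00022075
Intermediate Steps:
b(W, k) = 2 + W + k
T(h, Z) = 3 + Z - h (T(h, Z) = (2 + Z + 1) - h = (3 + Z) - h = 3 + Z - h)
1/(4530 + T(91, 88)) = 1/(4530 + (3 + 88 - 1*91)) = 1/(4530 + (3 + 88 - 91)) = 1/(4530 + 0) = 1/4530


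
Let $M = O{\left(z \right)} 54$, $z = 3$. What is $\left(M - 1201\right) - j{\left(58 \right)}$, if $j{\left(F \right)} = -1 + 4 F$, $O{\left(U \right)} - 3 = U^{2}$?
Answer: $-784$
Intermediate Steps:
$O{\left(U \right)} = 3 + U^{2}$
$M = 648$ ($M = \left(3 + 3^{2}\right) 54 = \left(3 + 9\right) 54 = 12 \cdot 54 = 648$)
$\left(M - 1201\right) - j{\left(58 \right)} = \left(648 - 1201\right) - \left(-1 + 4 \cdot 58\right) = -553 - \left(-1 + 232\right) = -553 - 231 = -784$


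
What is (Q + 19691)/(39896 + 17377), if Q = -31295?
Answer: -3868/19091 ≈ -0.20261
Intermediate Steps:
(Q + 19691)/(39896 + 17377) = (-31295 + 19691)/(39896 + 17377) = -11604/57273 = -11604*1/57273 = -3868/19091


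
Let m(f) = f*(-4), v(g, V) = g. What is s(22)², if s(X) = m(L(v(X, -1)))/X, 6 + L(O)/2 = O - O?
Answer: 576/121 ≈ 4.7603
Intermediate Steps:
L(O) = -12 (L(O) = -12 + 2*(O - O) = -12 + 2*0 = -12 + 0 = -12)
m(f) = -4*f
s(X) = 48/X (s(X) = (-4*(-12))/X = 48/X)
s(22)² = (48/22)² = (48*(1/22))² = (24/11)² = 576/121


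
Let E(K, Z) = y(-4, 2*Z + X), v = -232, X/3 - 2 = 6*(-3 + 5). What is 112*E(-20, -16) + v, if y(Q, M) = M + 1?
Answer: 1000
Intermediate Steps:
X = 42 (X = 6 + 3*(6*(-3 + 5)) = 6 + 3*(6*2) = 6 + 3*12 = 6 + 36 = 42)
y(Q, M) = 1 + M
E(K, Z) = 43 + 2*Z (E(K, Z) = 1 + (2*Z + 42) = 1 + (42 + 2*Z) = 43 + 2*Z)
112*E(-20, -16) + v = 112*(43 + 2*(-16)) - 232 = 112*(43 - 32) - 232 = 112*11 - 232 = 1232 - 232 = 1000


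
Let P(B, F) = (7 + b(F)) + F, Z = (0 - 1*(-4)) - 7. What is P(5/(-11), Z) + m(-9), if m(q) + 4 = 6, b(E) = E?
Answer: 3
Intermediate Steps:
m(q) = 2 (m(q) = -4 + 6 = 2)
Z = -3 (Z = (0 + 4) - 7 = 4 - 7 = -3)
P(B, F) = 7 + 2*F (P(B, F) = (7 + F) + F = 7 + 2*F)
P(5/(-11), Z) + m(-9) = (7 + 2*(-3)) + 2 = (7 - 6) + 2 = 1 + 2 = 3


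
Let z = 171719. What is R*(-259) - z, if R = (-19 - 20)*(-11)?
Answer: -282830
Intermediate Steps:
R = 429 (R = -39*(-11) = 429)
R*(-259) - z = 429*(-259) - 1*171719 = -111111 - 171719 = -282830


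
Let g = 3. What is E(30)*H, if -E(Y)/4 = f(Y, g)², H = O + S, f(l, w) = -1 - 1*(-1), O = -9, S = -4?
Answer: 0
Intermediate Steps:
f(l, w) = 0 (f(l, w) = -1 + 1 = 0)
H = -13 (H = -9 - 4 = -13)
E(Y) = 0 (E(Y) = -4*0² = -4*0 = 0)
E(30)*H = 0*(-13) = 0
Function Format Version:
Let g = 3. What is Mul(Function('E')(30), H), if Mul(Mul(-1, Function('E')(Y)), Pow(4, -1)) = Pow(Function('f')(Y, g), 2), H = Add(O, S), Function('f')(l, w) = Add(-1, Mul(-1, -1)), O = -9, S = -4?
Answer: 0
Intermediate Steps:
Function('f')(l, w) = 0 (Function('f')(l, w) = Add(-1, 1) = 0)
H = -13 (H = Add(-9, -4) = -13)
Function('E')(Y) = 0 (Function('E')(Y) = Mul(-4, Pow(0, 2)) = Mul(-4, 0) = 0)
Mul(Function('E')(30), H) = Mul(0, -13) = 0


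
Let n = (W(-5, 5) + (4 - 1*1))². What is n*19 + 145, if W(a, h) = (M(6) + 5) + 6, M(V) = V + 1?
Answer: 8524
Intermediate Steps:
M(V) = 1 + V
W(a, h) = 18 (W(a, h) = ((1 + 6) + 5) + 6 = (7 + 5) + 6 = 12 + 6 = 18)
n = 441 (n = (18 + (4 - 1*1))² = (18 + (4 - 1))² = (18 + 3)² = 21² = 441)
n*19 + 145 = 441*19 + 145 = 8379 + 145 = 8524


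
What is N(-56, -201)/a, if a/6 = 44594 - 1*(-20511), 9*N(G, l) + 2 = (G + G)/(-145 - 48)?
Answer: -137/339262155 ≈ -4.0382e-7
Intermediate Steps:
N(G, l) = -2/9 - 2*G/1737 (N(G, l) = -2/9 + ((G + G)/(-145 - 48))/9 = -2/9 + ((2*G)/(-193))/9 = -2/9 + ((2*G)*(-1/193))/9 = -2/9 + (-2*G/193)/9 = -2/9 - 2*G/1737)
a = 390630 (a = 6*(44594 - 1*(-20511)) = 6*(44594 + 20511) = 6*65105 = 390630)
N(-56, -201)/a = (-2/9 - 2/1737*(-56))/390630 = (-2/9 + 112/1737)*(1/390630) = -274/1737*1/390630 = -137/339262155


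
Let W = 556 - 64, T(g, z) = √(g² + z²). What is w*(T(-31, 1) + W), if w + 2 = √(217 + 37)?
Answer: -(2 - √254)*(492 + √962) ≈ 7289.5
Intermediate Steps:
w = -2 + √254 (w = -2 + √(217 + 37) = -2 + √254 ≈ 13.937)
W = 492
w*(T(-31, 1) + W) = (-2 + √254)*(√((-31)² + 1²) + 492) = (-2 + √254)*(√(961 + 1) + 492) = (-2 + √254)*(√962 + 492) = (-2 + √254)*(492 + √962)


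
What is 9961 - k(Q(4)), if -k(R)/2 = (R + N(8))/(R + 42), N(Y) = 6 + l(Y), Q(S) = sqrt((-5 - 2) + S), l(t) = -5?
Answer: 5867059/589 + 82*I*sqrt(3)/1767 ≈ 9961.0 + 0.080378*I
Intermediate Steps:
Q(S) = sqrt(-7 + S)
N(Y) = 1 (N(Y) = 6 - 5 = 1)
k(R) = -2*(1 + R)/(42 + R) (k(R) = -2*(R + 1)/(R + 42) = -2*(1 + R)/(42 + R))
9961 - k(Q(4)) = 9961 - 2*(-1 - sqrt(-7 + 4))/(42 + sqrt(-7 + 4)) = 9961 - 2*(-1 - sqrt(-3))/(42 + sqrt(-3)) = 9961 - 2*(-1 - I*sqrt(3))/(42 + I*sqrt(3))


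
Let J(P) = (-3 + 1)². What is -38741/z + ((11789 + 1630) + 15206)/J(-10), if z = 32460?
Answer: 116126567/16230 ≈ 7155.1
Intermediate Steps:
J(P) = 4 (J(P) = (-2)² = 4)
-38741/z + ((11789 + 1630) + 15206)/J(-10) = -38741/32460 + ((11789 + 1630) + 15206)/4 = -38741*1/32460 + (13419 + 15206)*(¼) = -38741/32460 + 28625*(¼) = -38741/32460 + 28625/4 = 116126567/16230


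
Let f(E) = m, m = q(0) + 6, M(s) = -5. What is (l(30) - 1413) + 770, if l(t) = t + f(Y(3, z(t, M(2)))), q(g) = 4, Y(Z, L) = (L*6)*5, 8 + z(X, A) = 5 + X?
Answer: -603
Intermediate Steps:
z(X, A) = -3 + X (z(X, A) = -8 + (5 + X) = -3 + X)
Y(Z, L) = 30*L (Y(Z, L) = (6*L)*5 = 30*L)
m = 10 (m = 4 + 6 = 10)
f(E) = 10
l(t) = 10 + t (l(t) = t + 10 = 10 + t)
(l(30) - 1413) + 770 = ((10 + 30) - 1413) + 770 = (40 - 1413) + 770 = -1373 + 770 = -603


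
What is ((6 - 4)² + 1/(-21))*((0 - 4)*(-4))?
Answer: 1328/21 ≈ 63.238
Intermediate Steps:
((6 - 4)² + 1/(-21))*((0 - 4)*(-4)) = (2² - 1/21)*(-4*(-4)) = (4 - 1/21)*16 = (83/21)*16 = 1328/21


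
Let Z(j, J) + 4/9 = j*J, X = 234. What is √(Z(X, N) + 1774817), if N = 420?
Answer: √16857869/3 ≈ 1368.6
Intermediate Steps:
Z(j, J) = -4/9 + J*j (Z(j, J) = -4/9 + j*J = -4/9 + J*j)
√(Z(X, N) + 1774817) = √((-4/9 + 420*234) + 1774817) = √((-4/9 + 98280) + 1774817) = √(884516/9 + 1774817) = √(16857869/9) = √16857869/3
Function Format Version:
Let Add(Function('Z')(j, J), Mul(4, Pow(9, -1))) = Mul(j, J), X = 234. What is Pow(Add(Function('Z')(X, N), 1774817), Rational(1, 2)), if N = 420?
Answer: Mul(Rational(1, 3), Pow(16857869, Rational(1, 2))) ≈ 1368.6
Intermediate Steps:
Function('Z')(j, J) = Add(Rational(-4, 9), Mul(J, j)) (Function('Z')(j, J) = Add(Rational(-4, 9), Mul(j, J)) = Add(Rational(-4, 9), Mul(J, j)))
Pow(Add(Function('Z')(X, N), 1774817), Rational(1, 2)) = Pow(Add(Add(Rational(-4, 9), Mul(420, 234)), 1774817), Rational(1, 2)) = Pow(Add(Add(Rational(-4, 9), 98280), 1774817), Rational(1, 2)) = Pow(Add(Rational(884516, 9), 1774817), Rational(1, 2)) = Pow(Rational(16857869, 9), Rational(1, 2)) = Mul(Rational(1, 3), Pow(16857869, Rational(1, 2)))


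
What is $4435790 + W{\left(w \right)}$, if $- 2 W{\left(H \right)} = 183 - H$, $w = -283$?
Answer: $4435557$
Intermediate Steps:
$W{\left(H \right)} = - \frac{183}{2} + \frac{H}{2}$ ($W{\left(H \right)} = - \frac{183 - H}{2} = - \frac{183}{2} + \frac{H}{2}$)
$4435790 + W{\left(w \right)} = 4435790 + \left(- \frac{183}{2} + \frac{1}{2} \left(-283\right)\right) = 4435790 - 233 = 4435557$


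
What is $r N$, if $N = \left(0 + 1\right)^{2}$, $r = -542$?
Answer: $-542$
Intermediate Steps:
$N = 1$ ($N = 1^{2} = 1$)
$r N = \left(-542\right) 1 = -542$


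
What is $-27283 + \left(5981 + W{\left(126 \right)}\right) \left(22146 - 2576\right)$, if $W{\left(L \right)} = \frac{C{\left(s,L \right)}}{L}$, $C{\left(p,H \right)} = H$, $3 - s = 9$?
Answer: $117040457$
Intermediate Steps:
$s = -6$ ($s = 3 - 9 = -6$)
$W{\left(L \right)} = 1$ ($W{\left(L \right)} = \frac{L}{L} = 1$)
$-27283 + \left(5981 + W{\left(126 \right)}\right) \left(22146 - 2576\right) = -27283 + \left(5981 + 1\right) \left(22146 - 2576\right) = -27283 + 5982 \cdot 19570 = -27283 + 117067740 = 117040457$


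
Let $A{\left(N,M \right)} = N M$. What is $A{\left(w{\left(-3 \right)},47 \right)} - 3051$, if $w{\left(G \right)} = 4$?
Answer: $-2863$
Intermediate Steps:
$A{\left(N,M \right)} = M N$
$A{\left(w{\left(-3 \right)},47 \right)} - 3051 = 47 \cdot 4 - 3051 = 188 - 3051 = -2863$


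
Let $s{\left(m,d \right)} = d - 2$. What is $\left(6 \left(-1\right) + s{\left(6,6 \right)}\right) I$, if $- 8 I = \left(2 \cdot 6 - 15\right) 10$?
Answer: $- \frac{15}{2} \approx -7.5$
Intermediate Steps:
$s{\left(m,d \right)} = -2 + d$
$I = \frac{15}{4}$ ($I = - \frac{\left(2 \cdot 6 - 15\right) 10}{8} = - \frac{\left(12 - 15\right) 10}{8} = - \frac{\left(-3\right) 10}{8} = \left(- \frac{1}{8}\right) \left(-30\right) = \frac{15}{4} \approx 3.75$)
$\left(6 \left(-1\right) + s{\left(6,6 \right)}\right) I = \left(6 \left(-1\right) + \left(-2 + 6\right)\right) \frac{15}{4} = \left(-6 + 4\right) \frac{15}{4} = \left(-2\right) \frac{15}{4} = - \frac{15}{2}$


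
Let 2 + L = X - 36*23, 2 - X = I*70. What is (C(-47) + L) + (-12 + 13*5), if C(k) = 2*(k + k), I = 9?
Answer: -1593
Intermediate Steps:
X = -628 (X = 2 - 9*70 = 2 - 1*630 = 2 - 630 = -628)
L = -1458 (L = -2 + (-628 - 36*23) = -2 + (-628 - 828) = -2 - 1456 = -1458)
C(k) = 4*k (C(k) = 2*(2*k) = 4*k)
(C(-47) + L) + (-12 + 13*5) = (4*(-47) - 1458) + (-12 + 13*5) = (-188 - 1458) + (-12 + 65) = -1646 + 53 = -1593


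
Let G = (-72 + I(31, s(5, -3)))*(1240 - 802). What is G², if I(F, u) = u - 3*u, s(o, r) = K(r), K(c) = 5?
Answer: 1289959056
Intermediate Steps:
s(o, r) = 5
I(F, u) = -2*u
G = -35916 (G = (-72 - 2*5)*(1240 - 802) = (-72 - 10)*438 = -82*438 = -35916)
G² = (-35916)² = 1289959056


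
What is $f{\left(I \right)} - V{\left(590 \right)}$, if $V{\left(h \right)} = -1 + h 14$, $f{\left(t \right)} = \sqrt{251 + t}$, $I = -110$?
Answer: $-8259 + \sqrt{141} \approx -8247.1$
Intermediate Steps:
$V{\left(h \right)} = -1 + 14 h$
$f{\left(I \right)} - V{\left(590 \right)} = \sqrt{251 - 110} - \left(-1 + 14 \cdot 590\right) = \sqrt{141} - \left(-1 + 8260\right) = \sqrt{141} - 8259 = -8259 + \sqrt{141}$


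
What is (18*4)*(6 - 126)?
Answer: -8640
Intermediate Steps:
(18*4)*(6 - 126) = 72*(-120) = -8640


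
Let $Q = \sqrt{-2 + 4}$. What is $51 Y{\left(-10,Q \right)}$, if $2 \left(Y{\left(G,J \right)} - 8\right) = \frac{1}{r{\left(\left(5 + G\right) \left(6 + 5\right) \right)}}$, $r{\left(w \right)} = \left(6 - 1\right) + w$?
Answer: $\frac{40749}{100} \approx 407.49$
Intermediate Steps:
$Q = \sqrt{2} \approx 1.4142$
$r{\left(w \right)} = 5 + w$
$Y{\left(G,J \right)} = 8 + \frac{1}{2 \left(60 + 11 G\right)}$ ($Y{\left(G,J \right)} = 8 + \frac{1}{2 \left(5 + \left(5 + G\right) \left(6 + 5\right)\right)} = 8 + \frac{1}{2 \left(5 + \left(5 + G\right) 11\right)} = 8 + \frac{1}{2 \left(5 + \left(55 + 11 G\right)\right)} = 8 + \frac{1}{2 \left(60 + 11 G\right)}$)
$51 Y{\left(-10,Q \right)} = 51 \frac{961 + 176 \left(-10\right)}{2 \left(60 + 11 \left(-10\right)\right)} = 51 \frac{961 - 1760}{2 \left(60 - 110\right)} = 51 \cdot \frac{1}{2} \frac{1}{-50} \left(-799\right) = 51 \cdot \frac{1}{2} \left(- \frac{1}{50}\right) \left(-799\right) = 51 \cdot \frac{799}{100} = \frac{40749}{100}$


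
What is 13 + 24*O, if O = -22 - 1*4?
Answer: -611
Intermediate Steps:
O = -26 (O = -22 - 4 = -26)
13 + 24*O = 13 + 24*(-26) = 13 - 624 = -611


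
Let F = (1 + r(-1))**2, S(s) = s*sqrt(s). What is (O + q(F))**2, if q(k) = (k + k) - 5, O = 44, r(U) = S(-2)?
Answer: 497 - 400*I*sqrt(2) ≈ 497.0 - 565.69*I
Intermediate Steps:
S(s) = s**(3/2)
r(U) = -2*I*sqrt(2) (r(U) = (-2)**(3/2) = -2*I*sqrt(2))
F = (1 - 2*I*sqrt(2))**2 ≈ -7.0 - 5.6569*I
q(k) = -5 + 2*k (q(k) = 2*k - 5 = -5 + 2*k)
(O + q(F))**2 = (44 + (-5 + 2*(1 - 2*I*sqrt(2))**2))**2 = (39 + 2*(1 - 2*I*sqrt(2))**2)**2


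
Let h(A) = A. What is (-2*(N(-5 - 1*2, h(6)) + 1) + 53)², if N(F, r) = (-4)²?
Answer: 361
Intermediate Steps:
N(F, r) = 16
(-2*(N(-5 - 1*2, h(6)) + 1) + 53)² = (-2*(16 + 1) + 53)² = (-2*17 + 53)² = (-34 + 53)² = 19² = 361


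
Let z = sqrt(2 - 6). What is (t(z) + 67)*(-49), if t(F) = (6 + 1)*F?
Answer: -3283 - 686*I ≈ -3283.0 - 686.0*I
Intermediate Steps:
z = 2*I (z = sqrt(-4) = 2*I ≈ 2.0*I)
t(F) = 7*F
(t(z) + 67)*(-49) = (7*(2*I) + 67)*(-49) = (14*I + 67)*(-49) = (67 + 14*I)*(-49) = -3283 - 686*I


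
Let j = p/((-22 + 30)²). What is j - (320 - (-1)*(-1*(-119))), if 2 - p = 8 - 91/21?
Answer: -84293/192 ≈ -439.03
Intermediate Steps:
p = -5/3 (p = 2 - (8 - 91/21) = 2 - (8 - 13*⅓) = 2 - (8 - 13/3) = 2 - 1*11/3 = 2 - 11/3 = -5/3 ≈ -1.6667)
j = -5/192 (j = -5/(3*(-22 + 30)²) = -5/(3*(8²)) = -5/3/64 = -5/3*1/64 = -5/192 ≈ -0.026042)
j - (320 - (-1)*(-1*(-119))) = -5/192 - (320 - (-1)*(-1*(-119))) = -5/192 - (320 - (-1)*119) = -5/192 - (320 - 1*(-119)) = -5/192 - (320 + 119) = -5/192 - 1*439 = -5/192 - 439 = -84293/192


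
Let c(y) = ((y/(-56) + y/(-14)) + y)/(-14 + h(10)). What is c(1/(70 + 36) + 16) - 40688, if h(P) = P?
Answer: -966182419/23744 ≈ -40692.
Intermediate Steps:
c(y) = -51*y/224 (c(y) = ((y/(-56) + y/(-14)) + y)/(-14 + 10) = ((y*(-1/56) + y*(-1/14)) + y)/(-4) = ((-y/56 - y/14) + y)*(-1/4) = (-5*y/56 + y)*(-1/4) = (51*y/56)*(-1/4) = -51*y/224)
c(1/(70 + 36) + 16) - 40688 = -51*(1/(70 + 36) + 16)/224 - 40688 = -51*(1/106 + 16)/224 - 40688 = -51/224*1697/106 - 40688 = -86547/23744 - 40688 = -966182419/23744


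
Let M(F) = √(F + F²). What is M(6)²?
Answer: 42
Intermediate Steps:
M(6)² = (√(6*(1 + 6)))² = (√(6*7))² = (√42)² = 42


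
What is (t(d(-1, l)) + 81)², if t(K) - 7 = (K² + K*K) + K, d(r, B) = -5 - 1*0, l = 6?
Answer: 17689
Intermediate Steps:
d(r, B) = -5 (d(r, B) = -5 + 0 = -5)
t(K) = 7 + K + 2*K² (t(K) = 7 + ((K² + K*K) + K) = 7 + ((K² + K²) + K) = 7 + (2*K² + K) = 7 + (K + 2*K²) = 7 + K + 2*K²)
(t(d(-1, l)) + 81)² = ((7 - 5 + 2*(-5)²) + 81)² = ((7 - 5 + 2*25) + 81)² = ((7 - 5 + 50) + 81)² = (52 + 81)² = 133² = 17689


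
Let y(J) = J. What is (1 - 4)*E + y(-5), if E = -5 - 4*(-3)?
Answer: -26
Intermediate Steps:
E = 7 (E = -5 + 12 = 7)
(1 - 4)*E + y(-5) = (1 - 4)*7 - 5 = -3*7 - 5 = -21 - 5 = -26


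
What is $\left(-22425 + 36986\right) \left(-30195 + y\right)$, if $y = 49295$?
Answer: $278115100$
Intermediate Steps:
$\left(-22425 + 36986\right) \left(-30195 + y\right) = \left(-22425 + 36986\right) \left(-30195 + 49295\right) = 14561 \cdot 19100 = 278115100$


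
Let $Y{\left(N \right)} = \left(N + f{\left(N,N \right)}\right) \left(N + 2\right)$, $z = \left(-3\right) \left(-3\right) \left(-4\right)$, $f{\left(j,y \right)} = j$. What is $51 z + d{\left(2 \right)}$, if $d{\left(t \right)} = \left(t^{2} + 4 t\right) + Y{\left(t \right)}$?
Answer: $-1808$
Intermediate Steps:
$z = -36$ ($z = 9 \left(-4\right) = -36$)
$Y{\left(N \right)} = 2 N \left(2 + N\right)$ ($Y{\left(N \right)} = \left(N + N\right) \left(N + 2\right) = 2 N \left(2 + N\right)$)
$d{\left(t \right)} = t^{2} + 4 t + 2 t \left(2 + t\right)$ ($d{\left(t \right)} = \left(t^{2} + 4 t\right) + 2 t \left(2 + t\right) = t^{2} + 4 t + 2 t \left(2 + t\right)$)
$51 z + d{\left(2 \right)} = 51 \left(-36\right) + 2 \left(8 + 3 \cdot 2\right) = -1836 + 2 \left(8 + 6\right) = -1836 + 2 \cdot 14 = -1836 + 28 = -1808$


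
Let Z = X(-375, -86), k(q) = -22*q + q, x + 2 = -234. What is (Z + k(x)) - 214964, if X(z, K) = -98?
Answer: -210106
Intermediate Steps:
x = -236 (x = -2 - 234 = -236)
k(q) = -21*q
Z = -98
(Z + k(x)) - 214964 = (-98 - 21*(-236)) - 214964 = (-98 + 4956) - 214964 = 4858 - 214964 = -210106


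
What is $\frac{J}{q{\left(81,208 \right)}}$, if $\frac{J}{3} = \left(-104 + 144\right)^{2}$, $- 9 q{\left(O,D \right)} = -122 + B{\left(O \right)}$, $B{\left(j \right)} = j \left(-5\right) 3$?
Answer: $\frac{43200}{1337} \approx 32.311$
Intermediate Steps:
$B{\left(j \right)} = - 15 j$ ($B{\left(j \right)} = - 5 j 3 = - 15 j$)
$q{\left(O,D \right)} = \frac{122}{9} + \frac{5 O}{3}$ ($q{\left(O,D \right)} = - \frac{-122 - 15 O}{9} = \frac{122}{9} + \frac{5 O}{3}$)
$J = 4800$ ($J = 3 \left(-104 + 144\right)^{2} = 3 \cdot 40^{2} = 3 \cdot 1600 = 4800$)
$\frac{J}{q{\left(81,208 \right)}} = \frac{4800}{\frac{122}{9} + \frac{5}{3} \cdot 81} = \frac{4800}{\frac{122}{9} + 135} = \frac{4800}{\frac{1337}{9}} = 4800 \cdot \frac{9}{1337} = \frac{43200}{1337}$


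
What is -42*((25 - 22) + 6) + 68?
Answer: -310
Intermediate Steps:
-42*((25 - 22) + 6) + 68 = -42*(3 + 6) + 68 = -42*9 + 68 = -378 + 68 = -310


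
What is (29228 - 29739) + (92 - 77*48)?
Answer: -4115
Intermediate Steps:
(29228 - 29739) + (92 - 77*48) = -511 + (92 - 3696) = -511 - 3604 = -4115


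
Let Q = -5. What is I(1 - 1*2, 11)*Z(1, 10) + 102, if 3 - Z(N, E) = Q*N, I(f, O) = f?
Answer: 94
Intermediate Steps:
Z(N, E) = 3 + 5*N (Z(N, E) = 3 - (-5)*N = 3 + 5*N)
I(1 - 1*2, 11)*Z(1, 10) + 102 = (1 - 1*2)*(3 + 5*1) + 102 = (1 - 2)*(3 + 5) + 102 = -1*8 + 102 = -8 + 102 = 94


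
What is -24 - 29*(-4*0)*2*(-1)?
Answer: -24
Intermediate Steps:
-24 - 29*(-4*0)*2*(-1) = -24 - 0*(-2) = -24 - 29*0 = -24 + 0 = -24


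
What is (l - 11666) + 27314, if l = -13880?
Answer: 1768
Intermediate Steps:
(l - 11666) + 27314 = (-13880 - 11666) + 27314 = -25546 + 27314 = 1768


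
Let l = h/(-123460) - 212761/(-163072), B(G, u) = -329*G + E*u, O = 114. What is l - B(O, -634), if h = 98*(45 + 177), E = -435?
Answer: -1199329466427863/5033217280 ≈ -2.3828e+5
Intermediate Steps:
h = 21756 (h = 98*222 = 21756)
B(G, u) = -435*u - 329*G (B(G, u) = -329*G - 435*u = -435*u - 329*G)
l = 5679919657/5033217280 (l = 21756/(-123460) - 212761/(-163072) = 21756*(-1/123460) - 212761*(-1/163072) = -5439/30865 + 212761/163072 = 5679919657/5033217280 ≈ 1.1285)
l - B(O, -634) = 5679919657/5033217280 - (-435*(-634) - 329*114) = 5679919657/5033217280 - (275790 - 37506) = 5679919657/5033217280 - 1*238284 = 5679919657/5033217280 - 238284 = -1199329466427863/5033217280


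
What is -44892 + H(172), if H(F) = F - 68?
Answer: -44788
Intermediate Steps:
H(F) = -68 + F
-44892 + H(172) = -44892 + (-68 + 172) = -44892 + 104 = -44788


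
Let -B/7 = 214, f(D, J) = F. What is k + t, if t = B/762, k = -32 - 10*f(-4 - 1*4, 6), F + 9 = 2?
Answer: 13729/381 ≈ 36.034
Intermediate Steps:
F = -7 (F = -9 + 2 = -7)
f(D, J) = -7
k = 38 (k = -32 - 10*(-7) = -32 + 70 = 38)
B = -1498 (B = -7*214 = -1498)
t = -749/381 (t = -1498/762 = -1498*1/762 = -749/381 ≈ -1.9659)
k + t = 38 - 749/381 = 13729/381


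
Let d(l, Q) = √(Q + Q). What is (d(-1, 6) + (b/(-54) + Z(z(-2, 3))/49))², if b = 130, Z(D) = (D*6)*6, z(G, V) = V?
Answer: 21076309/1750329 - 1076*√3/1323 ≈ 10.633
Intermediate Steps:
Z(D) = 36*D (Z(D) = (6*D)*6 = 36*D)
d(l, Q) = √2*√Q (d(l, Q) = √(2*Q) = √2*√Q)
(d(-1, 6) + (b/(-54) + Z(z(-2, 3))/49))² = (√2*√6 + (130/(-54) + (36*3)/49))² = (2*√3 + (130*(-1/54) + 108*(1/49)))² = (2*√3 + (-65/27 + 108/49))² = (2*√3 - 269/1323)² = (-269/1323 + 2*√3)²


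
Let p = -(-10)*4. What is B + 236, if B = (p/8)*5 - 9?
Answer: 252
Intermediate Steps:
p = 40 (p = -5*(-8) = 40)
B = 16 (B = (40/8)*5 - 9 = (40*(⅛))*5 - 9 = 5*5 - 9 = 25 - 9 = 16)
B + 236 = 16 + 236 = 252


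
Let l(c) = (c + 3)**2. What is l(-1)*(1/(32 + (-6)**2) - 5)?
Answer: -339/17 ≈ -19.941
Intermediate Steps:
l(c) = (3 + c)**2
l(-1)*(1/(32 + (-6)**2) - 5) = (3 - 1)**2*(1/(32 + (-6)**2) - 5) = 2**2*(1/(32 + 36) - 5) = 4*(1/68 - 5) = 4*(-339/68) = -339/17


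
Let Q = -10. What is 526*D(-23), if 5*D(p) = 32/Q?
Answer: -8416/25 ≈ -336.64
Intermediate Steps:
D(p) = -16/25 (D(p) = (32/(-10))/5 = (32*(-1/10))/5 = (1/5)*(-16/5) = -16/25)
526*D(-23) = 526*(-16/25) = -8416/25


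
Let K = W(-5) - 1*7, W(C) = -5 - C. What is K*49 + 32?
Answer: -311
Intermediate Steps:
K = -7 (K = (-5 - 1*(-5)) - 1*7 = (-5 + 5) - 7 = 0 - 7 = -7)
K*49 + 32 = -7*49 + 32 = -343 + 32 = -311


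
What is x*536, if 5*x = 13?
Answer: 6968/5 ≈ 1393.6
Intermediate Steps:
x = 13/5 (x = (1/5)*13 = 13/5 ≈ 2.6000)
x*536 = (13/5)*536 = 6968/5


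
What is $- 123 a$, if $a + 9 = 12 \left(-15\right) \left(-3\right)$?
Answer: $-65313$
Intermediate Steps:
$a = 531$ ($a = -9 + 12 \left(-15\right) \left(-3\right) = -9 - -540 = -9 + 540 = 531$)
$- 123 a = \left(-123\right) 531 = -65313$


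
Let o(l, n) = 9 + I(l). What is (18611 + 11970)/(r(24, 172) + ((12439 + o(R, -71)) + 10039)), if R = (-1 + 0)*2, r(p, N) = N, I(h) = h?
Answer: 30581/22657 ≈ 1.3497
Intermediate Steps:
R = -2 (R = -1*2 = -2)
o(l, n) = 9 + l
(18611 + 11970)/(r(24, 172) + ((12439 + o(R, -71)) + 10039)) = (18611 + 11970)/(172 + ((12439 + (9 - 2)) + 10039)) = 30581/(172 + ((12439 + 7) + 10039)) = 30581/(172 + (12446 + 10039)) = 30581/(172 + 22485) = 30581/22657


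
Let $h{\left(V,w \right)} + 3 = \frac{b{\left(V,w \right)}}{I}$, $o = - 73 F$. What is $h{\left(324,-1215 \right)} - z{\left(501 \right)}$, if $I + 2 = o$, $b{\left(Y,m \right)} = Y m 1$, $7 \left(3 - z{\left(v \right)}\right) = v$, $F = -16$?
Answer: $- \frac{1110213}{4081} \approx -272.04$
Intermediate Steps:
$z{\left(v \right)} = 3 - \frac{v}{7}$
$b{\left(Y,m \right)} = Y m$
$o = 1168$ ($o = \left(-73\right) \left(-16\right) = 1168$)
$I = 1166$ ($I = -2 + 1168 = 1166$)
$h{\left(V,w \right)} = -3 + \frac{V w}{1166}$
$h{\left(324,-1215 \right)} - z{\left(501 \right)} = \left(-3 + \frac{1}{1166} \cdot 324 \left(-1215\right)\right) - \left(3 - \frac{501}{7}\right) = \left(-3 - \frac{196830}{583}\right) - \left(3 - \frac{501}{7}\right) = - \frac{198579}{583} - - \frac{480}{7} = - \frac{198579}{583} + \frac{480}{7} = - \frac{1110213}{4081}$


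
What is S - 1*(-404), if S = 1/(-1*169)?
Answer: 68275/169 ≈ 403.99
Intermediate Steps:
S = -1/169 (S = 1/(-169) = -1/169 ≈ -0.0059172)
S - 1*(-404) = -1/169 - 1*(-404) = -1/169 + 404 = 68275/169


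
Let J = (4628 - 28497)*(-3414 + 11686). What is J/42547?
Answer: -197444368/42547 ≈ -4640.6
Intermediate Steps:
J = -197444368 (J = -23869*8272 = -197444368)
J/42547 = -197444368/42547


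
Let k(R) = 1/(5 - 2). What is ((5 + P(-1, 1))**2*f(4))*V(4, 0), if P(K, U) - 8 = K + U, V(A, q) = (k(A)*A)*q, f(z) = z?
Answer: 0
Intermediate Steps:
k(R) = 1/3
V(A, q) = A*q/3 (V(A, q) = (A/3)*q = A*q/3)
P(K, U) = 8 + K + U (P(K, U) = 8 + (K + U) = 8 + K + U)
((5 + P(-1, 1))**2*f(4))*V(4, 0) = ((5 + (8 - 1 + 1))**2*4)*((1/3)*4*0) = ((5 + 8)**2*4)*0 = (13**2*4)*0 = (169*4)*0 = 676*0 = 0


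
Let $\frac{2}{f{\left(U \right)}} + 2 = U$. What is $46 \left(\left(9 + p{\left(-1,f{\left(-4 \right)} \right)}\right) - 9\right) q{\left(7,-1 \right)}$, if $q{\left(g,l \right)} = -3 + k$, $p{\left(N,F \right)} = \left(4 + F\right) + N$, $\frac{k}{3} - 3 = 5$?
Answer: $2576$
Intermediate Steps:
$k = 24$ ($k = 9 + 3 \cdot 5 = 9 + 15 = 24$)
$f{\left(U \right)} = \frac{2}{-2 + U}$
$p{\left(N,F \right)} = 4 + F + N$
$q{\left(g,l \right)} = 21$ ($q{\left(g,l \right)} = -3 + 24 = 21$)
$46 \left(\left(9 + p{\left(-1,f{\left(-4 \right)} \right)}\right) - 9\right) q{\left(7,-1 \right)} = 46 \left(\left(9 + \left(4 + \frac{2}{-2 - 4} - 1\right)\right) - 9\right) 21 = 46 \left(\left(9 + \left(4 + \frac{2}{-6} - 1\right)\right) - 9\right) 21 = 46 \left(\left(9 + \left(4 + 2 \left(- \frac{1}{6}\right) - 1\right)\right) - 9\right) 21 = 46 \left(\left(9 - - \frac{8}{3}\right) - 9\right) 21 = 46 \left(\left(9 + \frac{8}{3}\right) - 9\right) 21 = 46 \left(\frac{35}{3} - 9\right) 21 = 46 \cdot \frac{8}{3} \cdot 21 = \frac{368}{3} \cdot 21 = 2576$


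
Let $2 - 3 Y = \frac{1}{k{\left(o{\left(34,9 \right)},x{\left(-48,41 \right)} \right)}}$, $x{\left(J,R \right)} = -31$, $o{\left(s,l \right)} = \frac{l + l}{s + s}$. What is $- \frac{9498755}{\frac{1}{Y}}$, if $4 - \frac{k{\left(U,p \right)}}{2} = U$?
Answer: $- \frac{750401645}{127} \approx -5.9087 \cdot 10^{6}$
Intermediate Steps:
$o{\left(s,l \right)} = \frac{l}{s}$ ($o{\left(s,l \right)} = \frac{2 l}{2 s} = 2 l \frac{1}{2 s} = \frac{l}{s}$)
$k{\left(U,p \right)} = 8 - 2 U$
$Y = \frac{79}{127}$ ($Y = \frac{2}{3} - \frac{1}{3 \left(8 - 2 \cdot \frac{9}{34}\right)} = \frac{2}{3} - \frac{1}{3 \left(8 - 2 \cdot 9 \cdot \frac{1}{34}\right)} = \frac{2}{3} - \frac{1}{3 \left(8 - \frac{9}{17}\right)} = \frac{2}{3} - \frac{1}{3 \cdot \frac{127}{17}} = \frac{2}{3} - \frac{17}{381} = \frac{79}{127} \approx 0.62205$)
$- \frac{9498755}{\frac{1}{Y}} = - \frac{9498755}{\frac{1}{\frac{79}{127}}} = - \frac{9498755}{\frac{127}{79}} = \left(-9498755\right) \frac{79}{127} = - \frac{750401645}{127}$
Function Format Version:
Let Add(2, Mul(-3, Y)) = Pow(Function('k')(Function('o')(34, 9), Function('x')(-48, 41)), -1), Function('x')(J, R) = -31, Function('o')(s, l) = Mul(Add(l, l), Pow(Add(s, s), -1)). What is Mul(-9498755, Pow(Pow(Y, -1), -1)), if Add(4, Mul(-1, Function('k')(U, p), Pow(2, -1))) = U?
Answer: Rational(-750401645, 127) ≈ -5.9087e+6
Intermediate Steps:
Function('o')(s, l) = Mul(l, Pow(s, -1)) (Function('o')(s, l) = Mul(Mul(2, l), Pow(Mul(2, s), -1)) = Mul(Mul(2, l), Mul(Rational(1, 2), Pow(s, -1))) = Mul(l, Pow(s, -1)))
Function('k')(U, p) = Add(8, Mul(-2, U))
Y = Rational(79, 127) (Y = Add(Rational(2, 3), Mul(Rational(-1, 3), Pow(Add(8, Mul(-2, Mul(9, Pow(34, -1)))), -1))) = Add(Rational(2, 3), Mul(Rational(-1, 3), Pow(Add(8, Mul(-2, Mul(9, Rational(1, 34)))), -1))) = Add(Rational(2, 3), Mul(Rational(-1, 3), Pow(Add(8, Mul(-2, Rational(9, 34))), -1))) = Add(Rational(2, 3), Mul(Rational(-1, 3), Pow(Add(8, Rational(-9, 17)), -1))) = Add(Rational(2, 3), Mul(Rational(-1, 3), Pow(Rational(127, 17), -1))) = Add(Rational(2, 3), Mul(Rational(-1, 3), Rational(17, 127))) = Add(Rational(2, 3), Rational(-17, 381)) = Rational(79, 127) ≈ 0.62205)
Mul(-9498755, Pow(Pow(Y, -1), -1)) = Mul(-9498755, Pow(Pow(Rational(79, 127), -1), -1)) = Mul(-9498755, Pow(Rational(127, 79), -1)) = Mul(-9498755, Rational(79, 127)) = Rational(-750401645, 127)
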